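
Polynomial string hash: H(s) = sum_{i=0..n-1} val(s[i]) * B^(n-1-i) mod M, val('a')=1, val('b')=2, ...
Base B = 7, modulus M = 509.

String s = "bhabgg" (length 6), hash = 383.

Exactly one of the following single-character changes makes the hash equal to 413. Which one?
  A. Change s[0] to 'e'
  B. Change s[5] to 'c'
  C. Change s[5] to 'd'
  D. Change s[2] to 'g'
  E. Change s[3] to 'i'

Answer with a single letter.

Option A: s[0]='b'->'e', delta=(5-2)*7^5 mod 509 = 30, hash=383+30 mod 509 = 413 <-- target
Option B: s[5]='g'->'c', delta=(3-7)*7^0 mod 509 = 505, hash=383+505 mod 509 = 379
Option C: s[5]='g'->'d', delta=(4-7)*7^0 mod 509 = 506, hash=383+506 mod 509 = 380
Option D: s[2]='a'->'g', delta=(7-1)*7^3 mod 509 = 22, hash=383+22 mod 509 = 405
Option E: s[3]='b'->'i', delta=(9-2)*7^2 mod 509 = 343, hash=383+343 mod 509 = 217

Answer: A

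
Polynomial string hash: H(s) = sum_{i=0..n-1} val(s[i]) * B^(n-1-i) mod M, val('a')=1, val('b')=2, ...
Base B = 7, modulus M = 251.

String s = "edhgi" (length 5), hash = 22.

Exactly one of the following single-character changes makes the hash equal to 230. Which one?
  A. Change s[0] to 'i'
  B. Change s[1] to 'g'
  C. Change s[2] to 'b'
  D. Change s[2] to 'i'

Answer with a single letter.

Option A: s[0]='e'->'i', delta=(9-5)*7^4 mod 251 = 66, hash=22+66 mod 251 = 88
Option B: s[1]='d'->'g', delta=(7-4)*7^3 mod 251 = 25, hash=22+25 mod 251 = 47
Option C: s[2]='h'->'b', delta=(2-8)*7^2 mod 251 = 208, hash=22+208 mod 251 = 230 <-- target
Option D: s[2]='h'->'i', delta=(9-8)*7^2 mod 251 = 49, hash=22+49 mod 251 = 71

Answer: C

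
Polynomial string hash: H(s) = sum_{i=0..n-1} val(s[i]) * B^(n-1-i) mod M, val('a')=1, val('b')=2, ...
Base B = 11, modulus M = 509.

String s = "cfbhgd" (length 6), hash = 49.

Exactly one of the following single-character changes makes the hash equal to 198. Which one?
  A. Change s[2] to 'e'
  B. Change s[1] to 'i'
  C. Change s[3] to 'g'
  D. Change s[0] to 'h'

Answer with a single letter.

Option A: s[2]='b'->'e', delta=(5-2)*11^3 mod 509 = 430, hash=49+430 mod 509 = 479
Option B: s[1]='f'->'i', delta=(9-6)*11^4 mod 509 = 149, hash=49+149 mod 509 = 198 <-- target
Option C: s[3]='h'->'g', delta=(7-8)*11^2 mod 509 = 388, hash=49+388 mod 509 = 437
Option D: s[0]='c'->'h', delta=(8-3)*11^5 mod 509 = 17, hash=49+17 mod 509 = 66

Answer: B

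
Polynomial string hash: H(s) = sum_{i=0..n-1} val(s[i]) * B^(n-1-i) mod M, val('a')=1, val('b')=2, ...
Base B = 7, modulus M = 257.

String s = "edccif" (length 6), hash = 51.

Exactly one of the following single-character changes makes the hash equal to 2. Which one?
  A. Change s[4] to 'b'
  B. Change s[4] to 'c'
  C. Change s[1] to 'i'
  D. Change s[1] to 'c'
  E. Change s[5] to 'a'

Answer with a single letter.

Answer: A

Derivation:
Option A: s[4]='i'->'b', delta=(2-9)*7^1 mod 257 = 208, hash=51+208 mod 257 = 2 <-- target
Option B: s[4]='i'->'c', delta=(3-9)*7^1 mod 257 = 215, hash=51+215 mod 257 = 9
Option C: s[1]='d'->'i', delta=(9-4)*7^4 mod 257 = 183, hash=51+183 mod 257 = 234
Option D: s[1]='d'->'c', delta=(3-4)*7^4 mod 257 = 169, hash=51+169 mod 257 = 220
Option E: s[5]='f'->'a', delta=(1-6)*7^0 mod 257 = 252, hash=51+252 mod 257 = 46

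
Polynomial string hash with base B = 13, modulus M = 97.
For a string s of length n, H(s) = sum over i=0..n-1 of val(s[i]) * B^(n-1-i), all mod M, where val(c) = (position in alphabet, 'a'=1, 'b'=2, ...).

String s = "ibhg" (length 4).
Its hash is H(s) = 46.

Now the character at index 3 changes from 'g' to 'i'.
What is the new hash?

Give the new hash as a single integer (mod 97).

val('g') = 7, val('i') = 9
Position k = 3, exponent = n-1-k = 0
B^0 mod M = 13^0 mod 97 = 1
Delta = (9 - 7) * 1 mod 97 = 2
New hash = (46 + 2) mod 97 = 48

Answer: 48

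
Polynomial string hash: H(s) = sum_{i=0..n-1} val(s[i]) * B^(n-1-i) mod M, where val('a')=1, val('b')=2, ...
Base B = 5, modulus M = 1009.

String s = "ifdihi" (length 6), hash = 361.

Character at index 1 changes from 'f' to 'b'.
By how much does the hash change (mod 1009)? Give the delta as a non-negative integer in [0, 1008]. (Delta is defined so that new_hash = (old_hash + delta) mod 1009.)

Delta formula: (val(new) - val(old)) * B^(n-1-k) mod M
  val('b') - val('f') = 2 - 6 = -4
  B^(n-1-k) = 5^4 mod 1009 = 625
  Delta = -4 * 625 mod 1009 = 527

Answer: 527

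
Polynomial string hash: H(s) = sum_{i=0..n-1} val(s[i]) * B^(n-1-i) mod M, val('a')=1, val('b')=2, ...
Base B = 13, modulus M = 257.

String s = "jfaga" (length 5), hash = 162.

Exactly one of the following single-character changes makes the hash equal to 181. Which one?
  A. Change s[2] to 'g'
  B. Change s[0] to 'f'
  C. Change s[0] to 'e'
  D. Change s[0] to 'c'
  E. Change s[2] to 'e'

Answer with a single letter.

Option A: s[2]='a'->'g', delta=(7-1)*13^2 mod 257 = 243, hash=162+243 mod 257 = 148
Option B: s[0]='j'->'f', delta=(6-10)*13^4 mod 257 = 121, hash=162+121 mod 257 = 26
Option C: s[0]='j'->'e', delta=(5-10)*13^4 mod 257 = 87, hash=162+87 mod 257 = 249
Option D: s[0]='j'->'c', delta=(3-10)*13^4 mod 257 = 19, hash=162+19 mod 257 = 181 <-- target
Option E: s[2]='a'->'e', delta=(5-1)*13^2 mod 257 = 162, hash=162+162 mod 257 = 67

Answer: D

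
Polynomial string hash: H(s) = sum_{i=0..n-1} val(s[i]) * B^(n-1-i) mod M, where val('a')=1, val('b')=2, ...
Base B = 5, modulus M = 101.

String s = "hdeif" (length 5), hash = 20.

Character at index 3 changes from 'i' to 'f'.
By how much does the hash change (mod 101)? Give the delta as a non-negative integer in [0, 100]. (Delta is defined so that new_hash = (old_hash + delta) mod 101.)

Delta formula: (val(new) - val(old)) * B^(n-1-k) mod M
  val('f') - val('i') = 6 - 9 = -3
  B^(n-1-k) = 5^1 mod 101 = 5
  Delta = -3 * 5 mod 101 = 86

Answer: 86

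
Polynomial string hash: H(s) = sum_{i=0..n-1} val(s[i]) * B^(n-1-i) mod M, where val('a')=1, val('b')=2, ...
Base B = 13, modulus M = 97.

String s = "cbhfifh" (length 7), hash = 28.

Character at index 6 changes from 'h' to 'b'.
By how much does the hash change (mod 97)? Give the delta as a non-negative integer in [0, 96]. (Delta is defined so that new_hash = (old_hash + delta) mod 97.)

Delta formula: (val(new) - val(old)) * B^(n-1-k) mod M
  val('b') - val('h') = 2 - 8 = -6
  B^(n-1-k) = 13^0 mod 97 = 1
  Delta = -6 * 1 mod 97 = 91

Answer: 91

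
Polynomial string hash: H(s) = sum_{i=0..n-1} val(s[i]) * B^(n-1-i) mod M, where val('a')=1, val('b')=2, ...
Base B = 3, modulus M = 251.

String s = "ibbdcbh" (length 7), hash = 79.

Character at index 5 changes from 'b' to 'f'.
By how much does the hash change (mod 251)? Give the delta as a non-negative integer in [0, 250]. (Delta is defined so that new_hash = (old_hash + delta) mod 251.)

Delta formula: (val(new) - val(old)) * B^(n-1-k) mod M
  val('f') - val('b') = 6 - 2 = 4
  B^(n-1-k) = 3^1 mod 251 = 3
  Delta = 4 * 3 mod 251 = 12

Answer: 12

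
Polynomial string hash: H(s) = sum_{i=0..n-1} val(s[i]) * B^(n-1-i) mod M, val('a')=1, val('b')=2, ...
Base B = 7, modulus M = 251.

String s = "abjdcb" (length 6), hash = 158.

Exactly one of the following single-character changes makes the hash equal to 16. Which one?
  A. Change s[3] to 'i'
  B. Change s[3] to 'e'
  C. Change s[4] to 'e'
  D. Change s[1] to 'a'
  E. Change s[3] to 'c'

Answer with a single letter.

Answer: D

Derivation:
Option A: s[3]='d'->'i', delta=(9-4)*7^2 mod 251 = 245, hash=158+245 mod 251 = 152
Option B: s[3]='d'->'e', delta=(5-4)*7^2 mod 251 = 49, hash=158+49 mod 251 = 207
Option C: s[4]='c'->'e', delta=(5-3)*7^1 mod 251 = 14, hash=158+14 mod 251 = 172
Option D: s[1]='b'->'a', delta=(1-2)*7^4 mod 251 = 109, hash=158+109 mod 251 = 16 <-- target
Option E: s[3]='d'->'c', delta=(3-4)*7^2 mod 251 = 202, hash=158+202 mod 251 = 109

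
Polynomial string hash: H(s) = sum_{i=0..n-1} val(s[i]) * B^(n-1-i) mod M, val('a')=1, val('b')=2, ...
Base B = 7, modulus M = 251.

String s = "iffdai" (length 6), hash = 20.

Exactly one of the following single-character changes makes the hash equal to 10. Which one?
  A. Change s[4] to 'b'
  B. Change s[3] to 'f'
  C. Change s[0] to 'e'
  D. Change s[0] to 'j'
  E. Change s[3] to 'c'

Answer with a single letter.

Option A: s[4]='a'->'b', delta=(2-1)*7^1 mod 251 = 7, hash=20+7 mod 251 = 27
Option B: s[3]='d'->'f', delta=(6-4)*7^2 mod 251 = 98, hash=20+98 mod 251 = 118
Option C: s[0]='i'->'e', delta=(5-9)*7^5 mod 251 = 40, hash=20+40 mod 251 = 60
Option D: s[0]='i'->'j', delta=(10-9)*7^5 mod 251 = 241, hash=20+241 mod 251 = 10 <-- target
Option E: s[3]='d'->'c', delta=(3-4)*7^2 mod 251 = 202, hash=20+202 mod 251 = 222

Answer: D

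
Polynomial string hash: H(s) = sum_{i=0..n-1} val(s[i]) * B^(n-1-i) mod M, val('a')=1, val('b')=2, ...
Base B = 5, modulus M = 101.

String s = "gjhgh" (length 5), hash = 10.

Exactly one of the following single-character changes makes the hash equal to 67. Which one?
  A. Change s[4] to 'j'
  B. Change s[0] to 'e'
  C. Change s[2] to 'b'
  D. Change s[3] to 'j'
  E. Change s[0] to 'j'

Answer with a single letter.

Option A: s[4]='h'->'j', delta=(10-8)*5^0 mod 101 = 2, hash=10+2 mod 101 = 12
Option B: s[0]='g'->'e', delta=(5-7)*5^4 mod 101 = 63, hash=10+63 mod 101 = 73
Option C: s[2]='h'->'b', delta=(2-8)*5^2 mod 101 = 52, hash=10+52 mod 101 = 62
Option D: s[3]='g'->'j', delta=(10-7)*5^1 mod 101 = 15, hash=10+15 mod 101 = 25
Option E: s[0]='g'->'j', delta=(10-7)*5^4 mod 101 = 57, hash=10+57 mod 101 = 67 <-- target

Answer: E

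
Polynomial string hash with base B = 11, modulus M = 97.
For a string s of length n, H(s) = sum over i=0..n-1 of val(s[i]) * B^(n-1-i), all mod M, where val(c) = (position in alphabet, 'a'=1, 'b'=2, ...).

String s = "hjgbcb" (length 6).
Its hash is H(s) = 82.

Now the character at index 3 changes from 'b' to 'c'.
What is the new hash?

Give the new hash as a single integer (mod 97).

val('b') = 2, val('c') = 3
Position k = 3, exponent = n-1-k = 2
B^2 mod M = 11^2 mod 97 = 24
Delta = (3 - 2) * 24 mod 97 = 24
New hash = (82 + 24) mod 97 = 9

Answer: 9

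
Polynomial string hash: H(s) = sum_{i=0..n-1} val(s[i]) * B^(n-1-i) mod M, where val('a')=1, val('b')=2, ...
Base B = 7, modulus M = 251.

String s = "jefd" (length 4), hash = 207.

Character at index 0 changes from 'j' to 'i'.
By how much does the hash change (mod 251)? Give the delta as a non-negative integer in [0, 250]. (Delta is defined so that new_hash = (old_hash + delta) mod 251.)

Answer: 159

Derivation:
Delta formula: (val(new) - val(old)) * B^(n-1-k) mod M
  val('i') - val('j') = 9 - 10 = -1
  B^(n-1-k) = 7^3 mod 251 = 92
  Delta = -1 * 92 mod 251 = 159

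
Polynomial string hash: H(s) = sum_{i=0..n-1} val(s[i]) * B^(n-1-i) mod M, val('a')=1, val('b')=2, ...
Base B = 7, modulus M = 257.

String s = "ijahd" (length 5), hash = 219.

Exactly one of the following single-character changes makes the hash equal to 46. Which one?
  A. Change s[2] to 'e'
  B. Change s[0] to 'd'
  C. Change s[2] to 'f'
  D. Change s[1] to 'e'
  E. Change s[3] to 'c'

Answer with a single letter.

Option A: s[2]='a'->'e', delta=(5-1)*7^2 mod 257 = 196, hash=219+196 mod 257 = 158
Option B: s[0]='i'->'d', delta=(4-9)*7^4 mod 257 = 74, hash=219+74 mod 257 = 36
Option C: s[2]='a'->'f', delta=(6-1)*7^2 mod 257 = 245, hash=219+245 mod 257 = 207
Option D: s[1]='j'->'e', delta=(5-10)*7^3 mod 257 = 84, hash=219+84 mod 257 = 46 <-- target
Option E: s[3]='h'->'c', delta=(3-8)*7^1 mod 257 = 222, hash=219+222 mod 257 = 184

Answer: D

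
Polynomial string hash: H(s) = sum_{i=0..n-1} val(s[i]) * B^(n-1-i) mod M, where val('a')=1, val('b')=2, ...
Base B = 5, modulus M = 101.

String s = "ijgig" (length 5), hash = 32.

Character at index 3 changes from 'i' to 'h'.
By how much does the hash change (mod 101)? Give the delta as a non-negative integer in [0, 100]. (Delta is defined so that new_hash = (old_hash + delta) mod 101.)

Delta formula: (val(new) - val(old)) * B^(n-1-k) mod M
  val('h') - val('i') = 8 - 9 = -1
  B^(n-1-k) = 5^1 mod 101 = 5
  Delta = -1 * 5 mod 101 = 96

Answer: 96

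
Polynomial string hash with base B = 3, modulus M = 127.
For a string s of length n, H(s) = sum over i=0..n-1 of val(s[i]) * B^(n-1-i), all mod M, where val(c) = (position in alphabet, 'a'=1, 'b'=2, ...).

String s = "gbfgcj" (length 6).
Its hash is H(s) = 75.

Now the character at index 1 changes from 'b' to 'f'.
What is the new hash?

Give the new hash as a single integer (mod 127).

val('b') = 2, val('f') = 6
Position k = 1, exponent = n-1-k = 4
B^4 mod M = 3^4 mod 127 = 81
Delta = (6 - 2) * 81 mod 127 = 70
New hash = (75 + 70) mod 127 = 18

Answer: 18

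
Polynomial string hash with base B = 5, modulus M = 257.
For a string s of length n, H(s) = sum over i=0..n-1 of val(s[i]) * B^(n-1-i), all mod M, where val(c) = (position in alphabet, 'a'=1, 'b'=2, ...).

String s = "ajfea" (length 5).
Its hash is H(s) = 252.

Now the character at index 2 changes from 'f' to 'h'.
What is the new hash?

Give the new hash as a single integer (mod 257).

val('f') = 6, val('h') = 8
Position k = 2, exponent = n-1-k = 2
B^2 mod M = 5^2 mod 257 = 25
Delta = (8 - 6) * 25 mod 257 = 50
New hash = (252 + 50) mod 257 = 45

Answer: 45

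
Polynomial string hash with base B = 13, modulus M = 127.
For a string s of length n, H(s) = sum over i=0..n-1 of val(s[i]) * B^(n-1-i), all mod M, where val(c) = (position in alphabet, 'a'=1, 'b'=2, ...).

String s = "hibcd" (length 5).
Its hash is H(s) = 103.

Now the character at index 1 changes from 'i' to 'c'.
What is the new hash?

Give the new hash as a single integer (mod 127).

val('i') = 9, val('c') = 3
Position k = 1, exponent = n-1-k = 3
B^3 mod M = 13^3 mod 127 = 38
Delta = (3 - 9) * 38 mod 127 = 26
New hash = (103 + 26) mod 127 = 2

Answer: 2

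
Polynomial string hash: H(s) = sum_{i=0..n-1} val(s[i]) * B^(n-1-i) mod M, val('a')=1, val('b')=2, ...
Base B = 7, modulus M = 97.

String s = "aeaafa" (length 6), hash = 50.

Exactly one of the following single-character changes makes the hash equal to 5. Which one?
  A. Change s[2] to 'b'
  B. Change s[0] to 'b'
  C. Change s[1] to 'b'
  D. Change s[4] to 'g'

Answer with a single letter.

Answer: A

Derivation:
Option A: s[2]='a'->'b', delta=(2-1)*7^3 mod 97 = 52, hash=50+52 mod 97 = 5 <-- target
Option B: s[0]='a'->'b', delta=(2-1)*7^5 mod 97 = 26, hash=50+26 mod 97 = 76
Option C: s[1]='e'->'b', delta=(2-5)*7^4 mod 97 = 72, hash=50+72 mod 97 = 25
Option D: s[4]='f'->'g', delta=(7-6)*7^1 mod 97 = 7, hash=50+7 mod 97 = 57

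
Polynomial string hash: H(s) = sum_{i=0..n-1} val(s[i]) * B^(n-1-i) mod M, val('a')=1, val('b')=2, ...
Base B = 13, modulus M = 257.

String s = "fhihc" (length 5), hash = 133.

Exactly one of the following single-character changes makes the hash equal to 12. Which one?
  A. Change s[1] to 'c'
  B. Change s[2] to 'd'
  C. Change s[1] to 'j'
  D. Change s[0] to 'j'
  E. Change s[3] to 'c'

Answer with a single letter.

Answer: D

Derivation:
Option A: s[1]='h'->'c', delta=(3-8)*13^3 mod 257 = 66, hash=133+66 mod 257 = 199
Option B: s[2]='i'->'d', delta=(4-9)*13^2 mod 257 = 183, hash=133+183 mod 257 = 59
Option C: s[1]='h'->'j', delta=(10-8)*13^3 mod 257 = 25, hash=133+25 mod 257 = 158
Option D: s[0]='f'->'j', delta=(10-6)*13^4 mod 257 = 136, hash=133+136 mod 257 = 12 <-- target
Option E: s[3]='h'->'c', delta=(3-8)*13^1 mod 257 = 192, hash=133+192 mod 257 = 68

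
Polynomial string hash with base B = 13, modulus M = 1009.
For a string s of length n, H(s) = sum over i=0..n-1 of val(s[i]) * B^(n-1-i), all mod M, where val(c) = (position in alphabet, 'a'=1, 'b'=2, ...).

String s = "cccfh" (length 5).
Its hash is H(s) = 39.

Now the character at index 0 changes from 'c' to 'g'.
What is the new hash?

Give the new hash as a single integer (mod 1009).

Answer: 266

Derivation:
val('c') = 3, val('g') = 7
Position k = 0, exponent = n-1-k = 4
B^4 mod M = 13^4 mod 1009 = 309
Delta = (7 - 3) * 309 mod 1009 = 227
New hash = (39 + 227) mod 1009 = 266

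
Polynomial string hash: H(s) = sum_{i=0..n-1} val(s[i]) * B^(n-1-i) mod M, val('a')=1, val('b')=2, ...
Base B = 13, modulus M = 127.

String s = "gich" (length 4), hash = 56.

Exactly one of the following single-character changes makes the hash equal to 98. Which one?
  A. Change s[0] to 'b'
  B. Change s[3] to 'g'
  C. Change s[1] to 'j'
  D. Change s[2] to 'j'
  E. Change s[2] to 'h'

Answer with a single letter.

Answer: C

Derivation:
Option A: s[0]='g'->'b', delta=(2-7)*13^3 mod 127 = 64, hash=56+64 mod 127 = 120
Option B: s[3]='h'->'g', delta=(7-8)*13^0 mod 127 = 126, hash=56+126 mod 127 = 55
Option C: s[1]='i'->'j', delta=(10-9)*13^2 mod 127 = 42, hash=56+42 mod 127 = 98 <-- target
Option D: s[2]='c'->'j', delta=(10-3)*13^1 mod 127 = 91, hash=56+91 mod 127 = 20
Option E: s[2]='c'->'h', delta=(8-3)*13^1 mod 127 = 65, hash=56+65 mod 127 = 121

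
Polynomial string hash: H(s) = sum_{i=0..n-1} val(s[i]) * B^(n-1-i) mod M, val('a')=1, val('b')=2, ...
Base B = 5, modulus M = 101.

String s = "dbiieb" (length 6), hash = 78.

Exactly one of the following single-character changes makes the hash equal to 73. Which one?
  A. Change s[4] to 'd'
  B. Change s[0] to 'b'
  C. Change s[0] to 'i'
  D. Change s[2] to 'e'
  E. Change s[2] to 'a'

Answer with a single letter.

Answer: A

Derivation:
Option A: s[4]='e'->'d', delta=(4-5)*5^1 mod 101 = 96, hash=78+96 mod 101 = 73 <-- target
Option B: s[0]='d'->'b', delta=(2-4)*5^5 mod 101 = 12, hash=78+12 mod 101 = 90
Option C: s[0]='d'->'i', delta=(9-4)*5^5 mod 101 = 71, hash=78+71 mod 101 = 48
Option D: s[2]='i'->'e', delta=(5-9)*5^3 mod 101 = 5, hash=78+5 mod 101 = 83
Option E: s[2]='i'->'a', delta=(1-9)*5^3 mod 101 = 10, hash=78+10 mod 101 = 88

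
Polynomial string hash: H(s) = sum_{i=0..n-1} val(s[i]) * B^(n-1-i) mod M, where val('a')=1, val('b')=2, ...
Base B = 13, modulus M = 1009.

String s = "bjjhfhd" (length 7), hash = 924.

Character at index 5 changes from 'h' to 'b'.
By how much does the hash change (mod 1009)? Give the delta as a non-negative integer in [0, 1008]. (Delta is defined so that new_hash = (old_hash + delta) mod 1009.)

Answer: 931

Derivation:
Delta formula: (val(new) - val(old)) * B^(n-1-k) mod M
  val('b') - val('h') = 2 - 8 = -6
  B^(n-1-k) = 13^1 mod 1009 = 13
  Delta = -6 * 13 mod 1009 = 931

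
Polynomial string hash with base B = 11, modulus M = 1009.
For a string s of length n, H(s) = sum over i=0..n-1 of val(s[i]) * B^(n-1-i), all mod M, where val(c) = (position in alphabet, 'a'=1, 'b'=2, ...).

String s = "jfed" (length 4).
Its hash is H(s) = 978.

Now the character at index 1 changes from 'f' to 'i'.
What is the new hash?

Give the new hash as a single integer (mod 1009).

val('f') = 6, val('i') = 9
Position k = 1, exponent = n-1-k = 2
B^2 mod M = 11^2 mod 1009 = 121
Delta = (9 - 6) * 121 mod 1009 = 363
New hash = (978 + 363) mod 1009 = 332

Answer: 332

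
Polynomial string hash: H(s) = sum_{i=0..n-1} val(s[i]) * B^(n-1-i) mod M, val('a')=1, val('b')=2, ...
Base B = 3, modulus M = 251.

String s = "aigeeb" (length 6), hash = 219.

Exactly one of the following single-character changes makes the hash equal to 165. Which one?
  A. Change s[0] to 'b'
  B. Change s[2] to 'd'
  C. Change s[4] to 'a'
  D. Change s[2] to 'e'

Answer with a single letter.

Answer: D

Derivation:
Option A: s[0]='a'->'b', delta=(2-1)*3^5 mod 251 = 243, hash=219+243 mod 251 = 211
Option B: s[2]='g'->'d', delta=(4-7)*3^3 mod 251 = 170, hash=219+170 mod 251 = 138
Option C: s[4]='e'->'a', delta=(1-5)*3^1 mod 251 = 239, hash=219+239 mod 251 = 207
Option D: s[2]='g'->'e', delta=(5-7)*3^3 mod 251 = 197, hash=219+197 mod 251 = 165 <-- target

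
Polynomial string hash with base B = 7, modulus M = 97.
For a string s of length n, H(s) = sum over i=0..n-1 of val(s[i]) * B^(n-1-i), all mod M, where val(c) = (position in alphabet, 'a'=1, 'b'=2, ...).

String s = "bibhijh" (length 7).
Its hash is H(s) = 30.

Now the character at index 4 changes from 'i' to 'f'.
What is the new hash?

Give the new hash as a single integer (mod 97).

Answer: 77

Derivation:
val('i') = 9, val('f') = 6
Position k = 4, exponent = n-1-k = 2
B^2 mod M = 7^2 mod 97 = 49
Delta = (6 - 9) * 49 mod 97 = 47
New hash = (30 + 47) mod 97 = 77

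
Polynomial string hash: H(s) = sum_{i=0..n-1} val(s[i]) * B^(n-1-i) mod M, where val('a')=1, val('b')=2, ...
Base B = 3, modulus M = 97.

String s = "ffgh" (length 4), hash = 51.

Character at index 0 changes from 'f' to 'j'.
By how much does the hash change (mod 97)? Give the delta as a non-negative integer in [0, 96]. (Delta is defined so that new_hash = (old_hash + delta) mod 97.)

Answer: 11

Derivation:
Delta formula: (val(new) - val(old)) * B^(n-1-k) mod M
  val('j') - val('f') = 10 - 6 = 4
  B^(n-1-k) = 3^3 mod 97 = 27
  Delta = 4 * 27 mod 97 = 11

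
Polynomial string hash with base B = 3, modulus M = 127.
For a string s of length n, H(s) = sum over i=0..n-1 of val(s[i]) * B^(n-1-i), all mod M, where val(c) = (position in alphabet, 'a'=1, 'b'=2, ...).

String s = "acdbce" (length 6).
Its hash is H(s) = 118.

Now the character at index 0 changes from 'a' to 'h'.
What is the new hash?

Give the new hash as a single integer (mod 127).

Answer: 41

Derivation:
val('a') = 1, val('h') = 8
Position k = 0, exponent = n-1-k = 5
B^5 mod M = 3^5 mod 127 = 116
Delta = (8 - 1) * 116 mod 127 = 50
New hash = (118 + 50) mod 127 = 41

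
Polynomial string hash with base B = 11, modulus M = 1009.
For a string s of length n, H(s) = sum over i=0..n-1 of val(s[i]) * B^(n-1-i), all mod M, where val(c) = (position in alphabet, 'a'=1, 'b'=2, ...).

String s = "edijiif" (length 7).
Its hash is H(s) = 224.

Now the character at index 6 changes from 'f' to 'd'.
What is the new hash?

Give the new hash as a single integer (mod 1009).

Answer: 222

Derivation:
val('f') = 6, val('d') = 4
Position k = 6, exponent = n-1-k = 0
B^0 mod M = 11^0 mod 1009 = 1
Delta = (4 - 6) * 1 mod 1009 = 1007
New hash = (224 + 1007) mod 1009 = 222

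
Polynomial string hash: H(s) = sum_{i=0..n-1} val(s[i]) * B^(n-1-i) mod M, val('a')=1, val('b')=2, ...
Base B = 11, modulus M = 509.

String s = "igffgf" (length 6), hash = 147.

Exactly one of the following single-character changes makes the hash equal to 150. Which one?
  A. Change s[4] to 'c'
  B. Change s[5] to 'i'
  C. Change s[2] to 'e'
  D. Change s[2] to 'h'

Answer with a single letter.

Answer: B

Derivation:
Option A: s[4]='g'->'c', delta=(3-7)*11^1 mod 509 = 465, hash=147+465 mod 509 = 103
Option B: s[5]='f'->'i', delta=(9-6)*11^0 mod 509 = 3, hash=147+3 mod 509 = 150 <-- target
Option C: s[2]='f'->'e', delta=(5-6)*11^3 mod 509 = 196, hash=147+196 mod 509 = 343
Option D: s[2]='f'->'h', delta=(8-6)*11^3 mod 509 = 117, hash=147+117 mod 509 = 264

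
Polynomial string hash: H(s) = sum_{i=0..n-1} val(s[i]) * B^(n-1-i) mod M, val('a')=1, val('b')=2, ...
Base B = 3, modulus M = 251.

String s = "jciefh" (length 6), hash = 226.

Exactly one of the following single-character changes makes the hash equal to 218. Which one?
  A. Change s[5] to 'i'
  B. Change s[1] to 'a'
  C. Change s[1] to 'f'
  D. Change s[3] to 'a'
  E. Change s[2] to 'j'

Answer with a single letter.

Answer: C

Derivation:
Option A: s[5]='h'->'i', delta=(9-8)*3^0 mod 251 = 1, hash=226+1 mod 251 = 227
Option B: s[1]='c'->'a', delta=(1-3)*3^4 mod 251 = 89, hash=226+89 mod 251 = 64
Option C: s[1]='c'->'f', delta=(6-3)*3^4 mod 251 = 243, hash=226+243 mod 251 = 218 <-- target
Option D: s[3]='e'->'a', delta=(1-5)*3^2 mod 251 = 215, hash=226+215 mod 251 = 190
Option E: s[2]='i'->'j', delta=(10-9)*3^3 mod 251 = 27, hash=226+27 mod 251 = 2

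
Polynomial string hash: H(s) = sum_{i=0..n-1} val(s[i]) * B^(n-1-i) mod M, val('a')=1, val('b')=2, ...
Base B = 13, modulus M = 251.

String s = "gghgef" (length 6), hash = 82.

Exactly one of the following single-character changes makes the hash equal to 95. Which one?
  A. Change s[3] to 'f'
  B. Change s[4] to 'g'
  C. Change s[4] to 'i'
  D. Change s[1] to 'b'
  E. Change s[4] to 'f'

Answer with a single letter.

Answer: E

Derivation:
Option A: s[3]='g'->'f', delta=(6-7)*13^2 mod 251 = 82, hash=82+82 mod 251 = 164
Option B: s[4]='e'->'g', delta=(7-5)*13^1 mod 251 = 26, hash=82+26 mod 251 = 108
Option C: s[4]='e'->'i', delta=(9-5)*13^1 mod 251 = 52, hash=82+52 mod 251 = 134
Option D: s[1]='g'->'b', delta=(2-7)*13^4 mod 251 = 14, hash=82+14 mod 251 = 96
Option E: s[4]='e'->'f', delta=(6-5)*13^1 mod 251 = 13, hash=82+13 mod 251 = 95 <-- target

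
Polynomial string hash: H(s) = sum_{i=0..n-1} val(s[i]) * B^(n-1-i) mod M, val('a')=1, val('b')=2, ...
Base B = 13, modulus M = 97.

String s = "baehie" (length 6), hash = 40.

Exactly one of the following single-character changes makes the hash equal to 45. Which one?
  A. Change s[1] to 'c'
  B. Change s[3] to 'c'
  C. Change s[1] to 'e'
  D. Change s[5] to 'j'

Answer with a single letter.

Option A: s[1]='a'->'c', delta=(3-1)*13^4 mod 97 = 86, hash=40+86 mod 97 = 29
Option B: s[3]='h'->'c', delta=(3-8)*13^2 mod 97 = 28, hash=40+28 mod 97 = 68
Option C: s[1]='a'->'e', delta=(5-1)*13^4 mod 97 = 75, hash=40+75 mod 97 = 18
Option D: s[5]='e'->'j', delta=(10-5)*13^0 mod 97 = 5, hash=40+5 mod 97 = 45 <-- target

Answer: D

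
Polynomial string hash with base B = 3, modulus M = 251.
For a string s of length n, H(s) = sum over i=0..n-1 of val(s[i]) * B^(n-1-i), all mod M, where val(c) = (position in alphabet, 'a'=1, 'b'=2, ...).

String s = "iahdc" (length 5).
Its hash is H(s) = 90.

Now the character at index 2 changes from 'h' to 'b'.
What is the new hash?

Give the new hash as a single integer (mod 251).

Answer: 36

Derivation:
val('h') = 8, val('b') = 2
Position k = 2, exponent = n-1-k = 2
B^2 mod M = 3^2 mod 251 = 9
Delta = (2 - 8) * 9 mod 251 = 197
New hash = (90 + 197) mod 251 = 36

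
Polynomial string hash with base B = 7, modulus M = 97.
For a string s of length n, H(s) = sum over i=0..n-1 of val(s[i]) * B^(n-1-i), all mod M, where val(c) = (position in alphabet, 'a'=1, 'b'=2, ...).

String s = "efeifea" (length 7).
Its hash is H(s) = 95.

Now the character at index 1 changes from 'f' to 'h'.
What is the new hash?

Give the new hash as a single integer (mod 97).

Answer: 50

Derivation:
val('f') = 6, val('h') = 8
Position k = 1, exponent = n-1-k = 5
B^5 mod M = 7^5 mod 97 = 26
Delta = (8 - 6) * 26 mod 97 = 52
New hash = (95 + 52) mod 97 = 50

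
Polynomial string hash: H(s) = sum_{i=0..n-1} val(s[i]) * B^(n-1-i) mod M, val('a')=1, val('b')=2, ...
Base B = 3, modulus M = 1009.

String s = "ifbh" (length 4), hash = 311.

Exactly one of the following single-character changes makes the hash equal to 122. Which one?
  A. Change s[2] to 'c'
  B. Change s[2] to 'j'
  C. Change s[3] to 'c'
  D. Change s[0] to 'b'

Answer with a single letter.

Option A: s[2]='b'->'c', delta=(3-2)*3^1 mod 1009 = 3, hash=311+3 mod 1009 = 314
Option B: s[2]='b'->'j', delta=(10-2)*3^1 mod 1009 = 24, hash=311+24 mod 1009 = 335
Option C: s[3]='h'->'c', delta=(3-8)*3^0 mod 1009 = 1004, hash=311+1004 mod 1009 = 306
Option D: s[0]='i'->'b', delta=(2-9)*3^3 mod 1009 = 820, hash=311+820 mod 1009 = 122 <-- target

Answer: D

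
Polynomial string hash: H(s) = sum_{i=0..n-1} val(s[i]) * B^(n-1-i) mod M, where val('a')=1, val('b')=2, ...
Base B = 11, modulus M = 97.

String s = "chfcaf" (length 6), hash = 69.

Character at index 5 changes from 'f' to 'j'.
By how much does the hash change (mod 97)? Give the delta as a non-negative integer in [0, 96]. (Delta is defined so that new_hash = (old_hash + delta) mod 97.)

Delta formula: (val(new) - val(old)) * B^(n-1-k) mod M
  val('j') - val('f') = 10 - 6 = 4
  B^(n-1-k) = 11^0 mod 97 = 1
  Delta = 4 * 1 mod 97 = 4

Answer: 4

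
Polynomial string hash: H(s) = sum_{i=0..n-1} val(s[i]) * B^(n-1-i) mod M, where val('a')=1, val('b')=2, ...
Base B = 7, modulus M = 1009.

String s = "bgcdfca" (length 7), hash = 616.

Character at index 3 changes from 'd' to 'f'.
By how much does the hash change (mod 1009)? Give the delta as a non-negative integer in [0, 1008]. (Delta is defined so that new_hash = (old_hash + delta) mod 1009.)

Answer: 686

Derivation:
Delta formula: (val(new) - val(old)) * B^(n-1-k) mod M
  val('f') - val('d') = 6 - 4 = 2
  B^(n-1-k) = 7^3 mod 1009 = 343
  Delta = 2 * 343 mod 1009 = 686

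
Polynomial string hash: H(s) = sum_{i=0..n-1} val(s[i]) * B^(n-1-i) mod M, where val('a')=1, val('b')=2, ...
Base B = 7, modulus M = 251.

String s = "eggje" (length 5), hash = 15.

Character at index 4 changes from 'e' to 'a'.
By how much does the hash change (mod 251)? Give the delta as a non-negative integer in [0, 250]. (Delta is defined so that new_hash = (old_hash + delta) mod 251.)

Delta formula: (val(new) - val(old)) * B^(n-1-k) mod M
  val('a') - val('e') = 1 - 5 = -4
  B^(n-1-k) = 7^0 mod 251 = 1
  Delta = -4 * 1 mod 251 = 247

Answer: 247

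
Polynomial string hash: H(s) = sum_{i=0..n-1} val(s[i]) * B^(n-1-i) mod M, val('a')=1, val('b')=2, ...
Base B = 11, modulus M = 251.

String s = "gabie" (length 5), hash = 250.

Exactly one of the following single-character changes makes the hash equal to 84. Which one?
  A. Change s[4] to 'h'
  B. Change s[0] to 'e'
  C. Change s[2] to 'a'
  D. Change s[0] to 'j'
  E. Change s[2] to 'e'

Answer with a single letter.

Option A: s[4]='e'->'h', delta=(8-5)*11^0 mod 251 = 3, hash=250+3 mod 251 = 2
Option B: s[0]='g'->'e', delta=(5-7)*11^4 mod 251 = 85, hash=250+85 mod 251 = 84 <-- target
Option C: s[2]='b'->'a', delta=(1-2)*11^2 mod 251 = 130, hash=250+130 mod 251 = 129
Option D: s[0]='g'->'j', delta=(10-7)*11^4 mod 251 = 249, hash=250+249 mod 251 = 248
Option E: s[2]='b'->'e', delta=(5-2)*11^2 mod 251 = 112, hash=250+112 mod 251 = 111

Answer: B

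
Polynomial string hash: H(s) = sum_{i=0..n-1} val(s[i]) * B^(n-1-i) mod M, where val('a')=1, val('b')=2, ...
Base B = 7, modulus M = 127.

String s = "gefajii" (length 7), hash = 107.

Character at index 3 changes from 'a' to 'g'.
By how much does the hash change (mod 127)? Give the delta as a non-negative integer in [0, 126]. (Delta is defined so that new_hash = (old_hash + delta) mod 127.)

Delta formula: (val(new) - val(old)) * B^(n-1-k) mod M
  val('g') - val('a') = 7 - 1 = 6
  B^(n-1-k) = 7^3 mod 127 = 89
  Delta = 6 * 89 mod 127 = 26

Answer: 26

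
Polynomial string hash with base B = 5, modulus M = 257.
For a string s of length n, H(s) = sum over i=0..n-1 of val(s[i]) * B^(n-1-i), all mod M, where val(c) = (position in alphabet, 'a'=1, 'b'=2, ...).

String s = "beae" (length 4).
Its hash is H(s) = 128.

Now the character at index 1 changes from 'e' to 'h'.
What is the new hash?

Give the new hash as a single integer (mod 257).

val('e') = 5, val('h') = 8
Position k = 1, exponent = n-1-k = 2
B^2 mod M = 5^2 mod 257 = 25
Delta = (8 - 5) * 25 mod 257 = 75
New hash = (128 + 75) mod 257 = 203

Answer: 203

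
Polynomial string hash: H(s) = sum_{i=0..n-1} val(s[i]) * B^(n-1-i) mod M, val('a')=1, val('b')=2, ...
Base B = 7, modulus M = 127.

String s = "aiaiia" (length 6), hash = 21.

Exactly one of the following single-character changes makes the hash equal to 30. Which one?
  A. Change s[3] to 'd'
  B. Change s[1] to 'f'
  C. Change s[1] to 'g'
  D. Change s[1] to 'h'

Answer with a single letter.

Answer: A

Derivation:
Option A: s[3]='i'->'d', delta=(4-9)*7^2 mod 127 = 9, hash=21+9 mod 127 = 30 <-- target
Option B: s[1]='i'->'f', delta=(6-9)*7^4 mod 127 = 36, hash=21+36 mod 127 = 57
Option C: s[1]='i'->'g', delta=(7-9)*7^4 mod 127 = 24, hash=21+24 mod 127 = 45
Option D: s[1]='i'->'h', delta=(8-9)*7^4 mod 127 = 12, hash=21+12 mod 127 = 33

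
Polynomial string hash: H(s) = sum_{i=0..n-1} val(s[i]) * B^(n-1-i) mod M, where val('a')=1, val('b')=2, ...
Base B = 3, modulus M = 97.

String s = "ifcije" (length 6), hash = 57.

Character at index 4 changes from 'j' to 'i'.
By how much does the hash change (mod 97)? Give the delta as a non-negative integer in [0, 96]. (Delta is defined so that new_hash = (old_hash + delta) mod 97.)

Answer: 94

Derivation:
Delta formula: (val(new) - val(old)) * B^(n-1-k) mod M
  val('i') - val('j') = 9 - 10 = -1
  B^(n-1-k) = 3^1 mod 97 = 3
  Delta = -1 * 3 mod 97 = 94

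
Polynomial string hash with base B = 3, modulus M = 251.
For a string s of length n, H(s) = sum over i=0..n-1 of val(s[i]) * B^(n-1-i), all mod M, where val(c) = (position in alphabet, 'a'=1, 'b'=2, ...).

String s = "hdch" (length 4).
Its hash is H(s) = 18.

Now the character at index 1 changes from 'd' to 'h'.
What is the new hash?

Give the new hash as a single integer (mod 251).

Answer: 54

Derivation:
val('d') = 4, val('h') = 8
Position k = 1, exponent = n-1-k = 2
B^2 mod M = 3^2 mod 251 = 9
Delta = (8 - 4) * 9 mod 251 = 36
New hash = (18 + 36) mod 251 = 54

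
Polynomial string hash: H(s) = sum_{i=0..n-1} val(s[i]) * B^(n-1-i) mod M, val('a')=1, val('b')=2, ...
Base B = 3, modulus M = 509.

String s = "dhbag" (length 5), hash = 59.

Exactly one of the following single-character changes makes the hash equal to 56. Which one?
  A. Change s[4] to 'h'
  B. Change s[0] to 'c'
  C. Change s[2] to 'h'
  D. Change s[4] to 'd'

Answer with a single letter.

Answer: D

Derivation:
Option A: s[4]='g'->'h', delta=(8-7)*3^0 mod 509 = 1, hash=59+1 mod 509 = 60
Option B: s[0]='d'->'c', delta=(3-4)*3^4 mod 509 = 428, hash=59+428 mod 509 = 487
Option C: s[2]='b'->'h', delta=(8-2)*3^2 mod 509 = 54, hash=59+54 mod 509 = 113
Option D: s[4]='g'->'d', delta=(4-7)*3^0 mod 509 = 506, hash=59+506 mod 509 = 56 <-- target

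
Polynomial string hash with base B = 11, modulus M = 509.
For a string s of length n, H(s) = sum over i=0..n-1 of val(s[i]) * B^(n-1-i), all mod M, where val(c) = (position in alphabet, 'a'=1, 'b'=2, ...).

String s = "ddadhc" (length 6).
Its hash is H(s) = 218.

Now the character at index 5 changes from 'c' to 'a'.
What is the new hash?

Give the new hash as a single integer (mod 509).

Answer: 216

Derivation:
val('c') = 3, val('a') = 1
Position k = 5, exponent = n-1-k = 0
B^0 mod M = 11^0 mod 509 = 1
Delta = (1 - 3) * 1 mod 509 = 507
New hash = (218 + 507) mod 509 = 216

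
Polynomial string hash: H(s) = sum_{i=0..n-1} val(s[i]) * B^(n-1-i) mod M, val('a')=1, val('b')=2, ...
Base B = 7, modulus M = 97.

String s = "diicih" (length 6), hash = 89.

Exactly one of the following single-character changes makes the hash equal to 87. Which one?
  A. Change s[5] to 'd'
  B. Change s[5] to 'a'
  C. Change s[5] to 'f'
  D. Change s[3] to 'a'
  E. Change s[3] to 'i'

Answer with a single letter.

Answer: C

Derivation:
Option A: s[5]='h'->'d', delta=(4-8)*7^0 mod 97 = 93, hash=89+93 mod 97 = 85
Option B: s[5]='h'->'a', delta=(1-8)*7^0 mod 97 = 90, hash=89+90 mod 97 = 82
Option C: s[5]='h'->'f', delta=(6-8)*7^0 mod 97 = 95, hash=89+95 mod 97 = 87 <-- target
Option D: s[3]='c'->'a', delta=(1-3)*7^2 mod 97 = 96, hash=89+96 mod 97 = 88
Option E: s[3]='c'->'i', delta=(9-3)*7^2 mod 97 = 3, hash=89+3 mod 97 = 92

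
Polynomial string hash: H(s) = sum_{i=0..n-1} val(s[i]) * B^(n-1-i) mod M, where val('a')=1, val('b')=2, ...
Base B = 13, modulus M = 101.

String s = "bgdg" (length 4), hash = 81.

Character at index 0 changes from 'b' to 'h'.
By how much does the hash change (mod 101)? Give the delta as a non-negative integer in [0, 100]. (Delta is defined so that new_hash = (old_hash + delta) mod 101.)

Delta formula: (val(new) - val(old)) * B^(n-1-k) mod M
  val('h') - val('b') = 8 - 2 = 6
  B^(n-1-k) = 13^3 mod 101 = 76
  Delta = 6 * 76 mod 101 = 52

Answer: 52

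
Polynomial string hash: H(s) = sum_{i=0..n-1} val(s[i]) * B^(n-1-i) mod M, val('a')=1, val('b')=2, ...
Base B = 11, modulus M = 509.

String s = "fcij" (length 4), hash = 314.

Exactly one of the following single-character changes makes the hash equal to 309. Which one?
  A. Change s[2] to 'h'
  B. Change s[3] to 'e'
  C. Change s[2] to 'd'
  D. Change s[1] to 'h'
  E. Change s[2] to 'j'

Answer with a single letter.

Answer: B

Derivation:
Option A: s[2]='i'->'h', delta=(8-9)*11^1 mod 509 = 498, hash=314+498 mod 509 = 303
Option B: s[3]='j'->'e', delta=(5-10)*11^0 mod 509 = 504, hash=314+504 mod 509 = 309 <-- target
Option C: s[2]='i'->'d', delta=(4-9)*11^1 mod 509 = 454, hash=314+454 mod 509 = 259
Option D: s[1]='c'->'h', delta=(8-3)*11^2 mod 509 = 96, hash=314+96 mod 509 = 410
Option E: s[2]='i'->'j', delta=(10-9)*11^1 mod 509 = 11, hash=314+11 mod 509 = 325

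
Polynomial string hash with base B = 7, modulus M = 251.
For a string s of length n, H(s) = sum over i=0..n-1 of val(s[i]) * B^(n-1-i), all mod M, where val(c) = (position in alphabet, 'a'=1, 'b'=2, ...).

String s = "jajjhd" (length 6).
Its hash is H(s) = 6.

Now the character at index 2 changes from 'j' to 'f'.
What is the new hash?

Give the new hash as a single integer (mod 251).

Answer: 140

Derivation:
val('j') = 10, val('f') = 6
Position k = 2, exponent = n-1-k = 3
B^3 mod M = 7^3 mod 251 = 92
Delta = (6 - 10) * 92 mod 251 = 134
New hash = (6 + 134) mod 251 = 140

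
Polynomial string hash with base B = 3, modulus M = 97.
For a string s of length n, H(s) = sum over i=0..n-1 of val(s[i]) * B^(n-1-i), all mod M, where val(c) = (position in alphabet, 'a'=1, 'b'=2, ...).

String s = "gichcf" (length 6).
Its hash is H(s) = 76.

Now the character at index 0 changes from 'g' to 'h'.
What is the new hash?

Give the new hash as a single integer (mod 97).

val('g') = 7, val('h') = 8
Position k = 0, exponent = n-1-k = 5
B^5 mod M = 3^5 mod 97 = 49
Delta = (8 - 7) * 49 mod 97 = 49
New hash = (76 + 49) mod 97 = 28

Answer: 28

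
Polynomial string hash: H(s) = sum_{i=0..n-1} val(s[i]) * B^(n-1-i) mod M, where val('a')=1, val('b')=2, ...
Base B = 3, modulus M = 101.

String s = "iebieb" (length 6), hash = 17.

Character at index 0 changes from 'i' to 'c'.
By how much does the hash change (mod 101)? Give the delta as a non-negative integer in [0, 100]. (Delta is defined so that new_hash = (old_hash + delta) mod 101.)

Delta formula: (val(new) - val(old)) * B^(n-1-k) mod M
  val('c') - val('i') = 3 - 9 = -6
  B^(n-1-k) = 3^5 mod 101 = 41
  Delta = -6 * 41 mod 101 = 57

Answer: 57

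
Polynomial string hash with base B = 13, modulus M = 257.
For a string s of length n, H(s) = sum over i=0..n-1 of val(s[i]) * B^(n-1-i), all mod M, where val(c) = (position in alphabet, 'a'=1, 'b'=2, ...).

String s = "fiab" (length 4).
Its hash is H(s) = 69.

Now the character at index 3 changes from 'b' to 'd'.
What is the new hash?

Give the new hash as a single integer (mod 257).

val('b') = 2, val('d') = 4
Position k = 3, exponent = n-1-k = 0
B^0 mod M = 13^0 mod 257 = 1
Delta = (4 - 2) * 1 mod 257 = 2
New hash = (69 + 2) mod 257 = 71

Answer: 71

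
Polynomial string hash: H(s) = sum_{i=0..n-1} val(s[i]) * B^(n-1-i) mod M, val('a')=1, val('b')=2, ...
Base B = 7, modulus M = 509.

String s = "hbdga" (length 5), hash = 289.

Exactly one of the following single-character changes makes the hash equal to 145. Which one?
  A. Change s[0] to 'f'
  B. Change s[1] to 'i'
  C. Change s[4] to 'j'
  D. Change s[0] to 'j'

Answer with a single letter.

Option A: s[0]='h'->'f', delta=(6-8)*7^4 mod 509 = 288, hash=289+288 mod 509 = 68
Option B: s[1]='b'->'i', delta=(9-2)*7^3 mod 509 = 365, hash=289+365 mod 509 = 145 <-- target
Option C: s[4]='a'->'j', delta=(10-1)*7^0 mod 509 = 9, hash=289+9 mod 509 = 298
Option D: s[0]='h'->'j', delta=(10-8)*7^4 mod 509 = 221, hash=289+221 mod 509 = 1

Answer: B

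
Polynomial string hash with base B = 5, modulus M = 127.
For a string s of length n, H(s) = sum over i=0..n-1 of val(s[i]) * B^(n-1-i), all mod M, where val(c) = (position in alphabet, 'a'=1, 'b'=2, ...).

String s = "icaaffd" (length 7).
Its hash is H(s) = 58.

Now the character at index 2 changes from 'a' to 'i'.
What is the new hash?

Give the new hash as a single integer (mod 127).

val('a') = 1, val('i') = 9
Position k = 2, exponent = n-1-k = 4
B^4 mod M = 5^4 mod 127 = 117
Delta = (9 - 1) * 117 mod 127 = 47
New hash = (58 + 47) mod 127 = 105

Answer: 105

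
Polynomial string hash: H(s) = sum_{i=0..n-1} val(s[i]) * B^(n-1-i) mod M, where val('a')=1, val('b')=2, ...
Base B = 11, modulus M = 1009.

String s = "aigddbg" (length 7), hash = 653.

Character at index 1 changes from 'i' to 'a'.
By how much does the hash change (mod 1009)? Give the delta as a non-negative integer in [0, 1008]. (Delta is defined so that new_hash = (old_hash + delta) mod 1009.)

Answer: 85

Derivation:
Delta formula: (val(new) - val(old)) * B^(n-1-k) mod M
  val('a') - val('i') = 1 - 9 = -8
  B^(n-1-k) = 11^5 mod 1009 = 620
  Delta = -8 * 620 mod 1009 = 85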